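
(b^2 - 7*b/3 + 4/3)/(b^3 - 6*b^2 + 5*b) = (b - 4/3)/(b*(b - 5))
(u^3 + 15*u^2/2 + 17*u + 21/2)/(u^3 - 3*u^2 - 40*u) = (2*u^3 + 15*u^2 + 34*u + 21)/(2*u*(u^2 - 3*u - 40))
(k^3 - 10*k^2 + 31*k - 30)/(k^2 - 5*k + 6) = k - 5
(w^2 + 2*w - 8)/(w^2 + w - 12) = (w - 2)/(w - 3)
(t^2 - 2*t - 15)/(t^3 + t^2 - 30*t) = (t + 3)/(t*(t + 6))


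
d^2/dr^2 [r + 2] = 0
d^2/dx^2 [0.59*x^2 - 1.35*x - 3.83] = 1.18000000000000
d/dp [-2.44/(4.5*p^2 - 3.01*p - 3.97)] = (21.96*p - 7.3444)/(-4.5*p^2 + 3.01*p + 3.97)^2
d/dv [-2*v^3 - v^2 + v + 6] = -6*v^2 - 2*v + 1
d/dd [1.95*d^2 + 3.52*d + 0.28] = 3.9*d + 3.52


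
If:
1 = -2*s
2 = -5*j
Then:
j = -2/5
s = -1/2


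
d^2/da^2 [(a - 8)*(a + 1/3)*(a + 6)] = 6*a - 10/3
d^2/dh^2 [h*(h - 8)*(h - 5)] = 6*h - 26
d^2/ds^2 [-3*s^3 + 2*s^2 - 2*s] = 4 - 18*s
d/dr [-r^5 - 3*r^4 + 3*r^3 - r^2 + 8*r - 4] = -5*r^4 - 12*r^3 + 9*r^2 - 2*r + 8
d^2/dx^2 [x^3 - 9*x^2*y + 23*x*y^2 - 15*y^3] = 6*x - 18*y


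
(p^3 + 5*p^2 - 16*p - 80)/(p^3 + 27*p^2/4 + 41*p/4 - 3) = 4*(p^2 + p - 20)/(4*p^2 + 11*p - 3)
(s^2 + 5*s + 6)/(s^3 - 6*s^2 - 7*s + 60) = (s + 2)/(s^2 - 9*s + 20)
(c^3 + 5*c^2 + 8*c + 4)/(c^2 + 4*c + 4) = c + 1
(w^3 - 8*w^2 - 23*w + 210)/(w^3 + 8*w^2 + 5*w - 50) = (w^2 - 13*w + 42)/(w^2 + 3*w - 10)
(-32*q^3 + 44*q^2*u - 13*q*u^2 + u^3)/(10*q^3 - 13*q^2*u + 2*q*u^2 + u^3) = (-32*q^2 + 12*q*u - u^2)/(10*q^2 - 3*q*u - u^2)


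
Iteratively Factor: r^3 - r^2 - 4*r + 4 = (r + 2)*(r^2 - 3*r + 2) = (r - 1)*(r + 2)*(r - 2)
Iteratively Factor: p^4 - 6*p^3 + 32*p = (p + 2)*(p^3 - 8*p^2 + 16*p) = (p - 4)*(p + 2)*(p^2 - 4*p) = p*(p - 4)*(p + 2)*(p - 4)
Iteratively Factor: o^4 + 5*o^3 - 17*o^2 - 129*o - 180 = (o + 3)*(o^3 + 2*o^2 - 23*o - 60) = (o + 3)^2*(o^2 - o - 20) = (o + 3)^2*(o + 4)*(o - 5)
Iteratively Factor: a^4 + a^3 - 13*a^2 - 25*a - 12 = (a + 1)*(a^3 - 13*a - 12) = (a - 4)*(a + 1)*(a^2 + 4*a + 3) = (a - 4)*(a + 1)^2*(a + 3)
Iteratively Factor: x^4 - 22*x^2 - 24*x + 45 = (x + 3)*(x^3 - 3*x^2 - 13*x + 15) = (x + 3)^2*(x^2 - 6*x + 5) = (x - 5)*(x + 3)^2*(x - 1)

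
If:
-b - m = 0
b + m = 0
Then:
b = -m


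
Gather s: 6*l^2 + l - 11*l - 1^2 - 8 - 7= 6*l^2 - 10*l - 16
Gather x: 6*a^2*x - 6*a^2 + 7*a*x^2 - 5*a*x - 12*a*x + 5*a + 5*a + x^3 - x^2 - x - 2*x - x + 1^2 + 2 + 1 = -6*a^2 + 10*a + x^3 + x^2*(7*a - 1) + x*(6*a^2 - 17*a - 4) + 4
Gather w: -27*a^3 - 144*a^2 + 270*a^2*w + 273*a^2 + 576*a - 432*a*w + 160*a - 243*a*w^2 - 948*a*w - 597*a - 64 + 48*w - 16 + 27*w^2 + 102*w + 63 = -27*a^3 + 129*a^2 + 139*a + w^2*(27 - 243*a) + w*(270*a^2 - 1380*a + 150) - 17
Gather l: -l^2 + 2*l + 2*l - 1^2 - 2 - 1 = -l^2 + 4*l - 4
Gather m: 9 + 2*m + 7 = 2*m + 16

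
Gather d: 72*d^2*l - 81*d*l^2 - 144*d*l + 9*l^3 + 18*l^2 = 72*d^2*l + d*(-81*l^2 - 144*l) + 9*l^3 + 18*l^2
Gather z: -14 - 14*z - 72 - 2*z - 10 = -16*z - 96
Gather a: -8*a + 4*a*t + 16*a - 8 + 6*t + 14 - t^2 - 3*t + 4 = a*(4*t + 8) - t^2 + 3*t + 10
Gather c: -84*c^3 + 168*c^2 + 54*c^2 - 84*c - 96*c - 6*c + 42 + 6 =-84*c^3 + 222*c^2 - 186*c + 48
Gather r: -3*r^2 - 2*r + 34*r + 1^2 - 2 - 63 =-3*r^2 + 32*r - 64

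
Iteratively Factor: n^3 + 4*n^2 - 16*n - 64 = (n - 4)*(n^2 + 8*n + 16) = (n - 4)*(n + 4)*(n + 4)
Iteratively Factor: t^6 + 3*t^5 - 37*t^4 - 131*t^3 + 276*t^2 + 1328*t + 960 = (t - 4)*(t^5 + 7*t^4 - 9*t^3 - 167*t^2 - 392*t - 240) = (t - 5)*(t - 4)*(t^4 + 12*t^3 + 51*t^2 + 88*t + 48) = (t - 5)*(t - 4)*(t + 3)*(t^3 + 9*t^2 + 24*t + 16) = (t - 5)*(t - 4)*(t + 3)*(t + 4)*(t^2 + 5*t + 4) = (t - 5)*(t - 4)*(t + 3)*(t + 4)^2*(t + 1)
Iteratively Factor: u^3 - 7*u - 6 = (u + 2)*(u^2 - 2*u - 3) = (u - 3)*(u + 2)*(u + 1)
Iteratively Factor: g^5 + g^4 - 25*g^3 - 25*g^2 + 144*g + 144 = (g - 4)*(g^4 + 5*g^3 - 5*g^2 - 45*g - 36) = (g - 4)*(g + 4)*(g^3 + g^2 - 9*g - 9) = (g - 4)*(g + 1)*(g + 4)*(g^2 - 9) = (g - 4)*(g - 3)*(g + 1)*(g + 4)*(g + 3)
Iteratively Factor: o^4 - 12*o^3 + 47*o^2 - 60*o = (o - 5)*(o^3 - 7*o^2 + 12*o) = (o - 5)*(o - 3)*(o^2 - 4*o) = o*(o - 5)*(o - 3)*(o - 4)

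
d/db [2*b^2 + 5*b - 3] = 4*b + 5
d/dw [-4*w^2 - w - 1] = -8*w - 1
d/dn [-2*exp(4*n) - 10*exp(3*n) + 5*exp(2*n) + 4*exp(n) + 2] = (-8*exp(3*n) - 30*exp(2*n) + 10*exp(n) + 4)*exp(n)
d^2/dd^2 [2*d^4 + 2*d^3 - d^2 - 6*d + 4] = 24*d^2 + 12*d - 2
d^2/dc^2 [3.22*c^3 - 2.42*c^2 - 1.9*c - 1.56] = 19.32*c - 4.84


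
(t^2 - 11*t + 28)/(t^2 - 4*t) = (t - 7)/t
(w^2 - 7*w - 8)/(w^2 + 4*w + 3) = (w - 8)/(w + 3)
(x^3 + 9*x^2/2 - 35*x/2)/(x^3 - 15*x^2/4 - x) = 2*(-2*x^2 - 9*x + 35)/(-4*x^2 + 15*x + 4)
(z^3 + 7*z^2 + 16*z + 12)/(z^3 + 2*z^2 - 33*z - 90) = (z^2 + 4*z + 4)/(z^2 - z - 30)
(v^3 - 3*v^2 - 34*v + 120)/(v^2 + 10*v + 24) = (v^2 - 9*v + 20)/(v + 4)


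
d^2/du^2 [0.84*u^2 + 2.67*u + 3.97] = 1.68000000000000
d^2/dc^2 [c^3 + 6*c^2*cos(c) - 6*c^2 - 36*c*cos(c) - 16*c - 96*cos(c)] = -6*c^2*cos(c) - 24*c*sin(c) + 36*c*cos(c) + 6*c + 72*sin(c) + 108*cos(c) - 12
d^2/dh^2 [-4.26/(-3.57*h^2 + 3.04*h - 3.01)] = (-108.586548*h^2 + 92.465856*h + 4.26*(7.14*h - 3.04)*(14.28*h - 6.08) - 91.553364)/(3.57*h^2 - 3.04*h + 3.01)^3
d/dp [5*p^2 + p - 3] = 10*p + 1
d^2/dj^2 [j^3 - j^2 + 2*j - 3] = 6*j - 2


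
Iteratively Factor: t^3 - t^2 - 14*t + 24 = (t + 4)*(t^2 - 5*t + 6) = (t - 3)*(t + 4)*(t - 2)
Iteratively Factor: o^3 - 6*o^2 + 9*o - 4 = (o - 1)*(o^2 - 5*o + 4) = (o - 4)*(o - 1)*(o - 1)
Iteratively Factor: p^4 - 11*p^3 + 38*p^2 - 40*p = (p - 5)*(p^3 - 6*p^2 + 8*p) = (p - 5)*(p - 2)*(p^2 - 4*p) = p*(p - 5)*(p - 2)*(p - 4)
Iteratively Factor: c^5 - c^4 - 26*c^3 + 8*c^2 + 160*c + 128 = (c + 1)*(c^4 - 2*c^3 - 24*c^2 + 32*c + 128) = (c - 4)*(c + 1)*(c^3 + 2*c^2 - 16*c - 32) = (c - 4)*(c + 1)*(c + 2)*(c^2 - 16) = (c - 4)^2*(c + 1)*(c + 2)*(c + 4)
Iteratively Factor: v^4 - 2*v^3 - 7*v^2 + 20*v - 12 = (v - 2)*(v^3 - 7*v + 6) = (v - 2)^2*(v^2 + 2*v - 3) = (v - 2)^2*(v - 1)*(v + 3)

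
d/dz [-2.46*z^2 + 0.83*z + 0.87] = 0.83 - 4.92*z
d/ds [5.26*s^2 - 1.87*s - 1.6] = 10.52*s - 1.87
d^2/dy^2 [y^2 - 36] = 2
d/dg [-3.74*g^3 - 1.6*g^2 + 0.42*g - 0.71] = -11.22*g^2 - 3.2*g + 0.42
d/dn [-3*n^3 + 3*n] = 3 - 9*n^2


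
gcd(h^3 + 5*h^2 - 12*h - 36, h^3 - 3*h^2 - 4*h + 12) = h^2 - h - 6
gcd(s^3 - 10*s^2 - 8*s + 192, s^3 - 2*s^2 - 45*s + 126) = s - 6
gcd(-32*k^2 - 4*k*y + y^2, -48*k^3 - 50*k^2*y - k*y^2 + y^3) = -8*k + y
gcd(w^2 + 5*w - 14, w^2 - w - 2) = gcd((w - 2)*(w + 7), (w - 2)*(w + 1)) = w - 2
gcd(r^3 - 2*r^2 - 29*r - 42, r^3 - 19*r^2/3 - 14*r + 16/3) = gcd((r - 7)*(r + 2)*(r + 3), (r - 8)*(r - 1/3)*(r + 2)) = r + 2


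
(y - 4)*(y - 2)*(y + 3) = y^3 - 3*y^2 - 10*y + 24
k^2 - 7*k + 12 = (k - 4)*(k - 3)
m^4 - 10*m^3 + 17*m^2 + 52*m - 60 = (m - 6)*(m - 5)*(m - 1)*(m + 2)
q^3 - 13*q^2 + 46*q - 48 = (q - 8)*(q - 3)*(q - 2)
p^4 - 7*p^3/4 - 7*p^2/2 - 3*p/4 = p*(p - 3)*(p + 1/4)*(p + 1)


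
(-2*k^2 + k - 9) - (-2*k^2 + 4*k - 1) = -3*k - 8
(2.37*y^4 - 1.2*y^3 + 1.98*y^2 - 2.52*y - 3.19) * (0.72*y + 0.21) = 1.7064*y^5 - 0.3663*y^4 + 1.1736*y^3 - 1.3986*y^2 - 2.826*y - 0.6699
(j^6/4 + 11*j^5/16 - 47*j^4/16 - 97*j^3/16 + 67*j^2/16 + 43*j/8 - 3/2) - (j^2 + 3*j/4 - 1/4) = j^6/4 + 11*j^5/16 - 47*j^4/16 - 97*j^3/16 + 51*j^2/16 + 37*j/8 - 5/4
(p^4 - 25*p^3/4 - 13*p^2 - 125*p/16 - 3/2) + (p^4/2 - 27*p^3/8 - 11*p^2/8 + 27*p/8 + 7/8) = 3*p^4/2 - 77*p^3/8 - 115*p^2/8 - 71*p/16 - 5/8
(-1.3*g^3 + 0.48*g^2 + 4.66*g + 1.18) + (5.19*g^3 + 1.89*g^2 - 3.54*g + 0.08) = 3.89*g^3 + 2.37*g^2 + 1.12*g + 1.26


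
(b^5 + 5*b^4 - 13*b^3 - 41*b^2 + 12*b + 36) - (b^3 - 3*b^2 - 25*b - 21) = b^5 + 5*b^4 - 14*b^3 - 38*b^2 + 37*b + 57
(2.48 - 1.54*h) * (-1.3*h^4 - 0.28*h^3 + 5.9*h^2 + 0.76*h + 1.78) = 2.002*h^5 - 2.7928*h^4 - 9.7804*h^3 + 13.4616*h^2 - 0.8564*h + 4.4144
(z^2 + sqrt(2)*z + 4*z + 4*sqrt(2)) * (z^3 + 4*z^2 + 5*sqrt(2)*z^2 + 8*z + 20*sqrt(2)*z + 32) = z^5 + 8*z^4 + 6*sqrt(2)*z^4 + 34*z^3 + 48*sqrt(2)*z^3 + 144*z^2 + 104*sqrt(2)*z^2 + 64*sqrt(2)*z + 288*z + 128*sqrt(2)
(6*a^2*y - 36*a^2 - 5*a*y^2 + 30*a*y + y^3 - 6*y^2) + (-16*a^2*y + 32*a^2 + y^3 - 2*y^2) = -10*a^2*y - 4*a^2 - 5*a*y^2 + 30*a*y + 2*y^3 - 8*y^2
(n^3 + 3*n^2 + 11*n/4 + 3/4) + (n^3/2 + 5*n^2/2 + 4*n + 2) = 3*n^3/2 + 11*n^2/2 + 27*n/4 + 11/4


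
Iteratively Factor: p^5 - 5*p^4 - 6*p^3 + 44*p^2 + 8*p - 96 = (p - 4)*(p^4 - p^3 - 10*p^2 + 4*p + 24) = (p - 4)*(p - 2)*(p^3 + p^2 - 8*p - 12) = (p - 4)*(p - 2)*(p + 2)*(p^2 - p - 6) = (p - 4)*(p - 3)*(p - 2)*(p + 2)*(p + 2)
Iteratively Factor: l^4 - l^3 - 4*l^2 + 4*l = (l + 2)*(l^3 - 3*l^2 + 2*l) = (l - 2)*(l + 2)*(l^2 - l) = (l - 2)*(l - 1)*(l + 2)*(l)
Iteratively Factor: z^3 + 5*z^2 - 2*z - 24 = (z - 2)*(z^2 + 7*z + 12) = (z - 2)*(z + 4)*(z + 3)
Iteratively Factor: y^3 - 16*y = (y)*(y^2 - 16) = y*(y - 4)*(y + 4)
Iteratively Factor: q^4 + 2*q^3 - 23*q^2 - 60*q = (q)*(q^3 + 2*q^2 - 23*q - 60) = q*(q + 4)*(q^2 - 2*q - 15) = q*(q + 3)*(q + 4)*(q - 5)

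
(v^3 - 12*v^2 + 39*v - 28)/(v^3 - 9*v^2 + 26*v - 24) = (v^2 - 8*v + 7)/(v^2 - 5*v + 6)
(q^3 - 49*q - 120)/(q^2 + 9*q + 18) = (q^2 - 3*q - 40)/(q + 6)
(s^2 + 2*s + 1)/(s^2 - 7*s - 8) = (s + 1)/(s - 8)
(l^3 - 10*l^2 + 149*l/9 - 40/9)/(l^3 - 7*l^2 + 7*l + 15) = (9*l^3 - 90*l^2 + 149*l - 40)/(9*(l^3 - 7*l^2 + 7*l + 15))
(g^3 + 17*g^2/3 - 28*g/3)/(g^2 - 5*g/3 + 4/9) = 3*g*(g + 7)/(3*g - 1)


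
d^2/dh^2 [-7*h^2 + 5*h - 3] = -14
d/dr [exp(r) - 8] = exp(r)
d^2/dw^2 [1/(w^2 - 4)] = 2*(3*w^2 + 4)/(w^2 - 4)^3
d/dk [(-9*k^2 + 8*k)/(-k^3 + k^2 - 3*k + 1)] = (-k*(9*k - 8)*(3*k^2 - 2*k + 3) + 2*(9*k - 4)*(k^3 - k^2 + 3*k - 1))/(k^3 - k^2 + 3*k - 1)^2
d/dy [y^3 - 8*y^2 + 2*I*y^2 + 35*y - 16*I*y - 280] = 3*y^2 + 4*y*(-4 + I) + 35 - 16*I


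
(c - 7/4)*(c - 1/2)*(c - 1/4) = c^3 - 5*c^2/2 + 23*c/16 - 7/32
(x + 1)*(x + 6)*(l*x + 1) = l*x^3 + 7*l*x^2 + 6*l*x + x^2 + 7*x + 6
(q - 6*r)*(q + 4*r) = q^2 - 2*q*r - 24*r^2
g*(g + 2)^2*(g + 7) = g^4 + 11*g^3 + 32*g^2 + 28*g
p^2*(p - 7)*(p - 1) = p^4 - 8*p^3 + 7*p^2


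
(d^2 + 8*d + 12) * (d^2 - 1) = d^4 + 8*d^3 + 11*d^2 - 8*d - 12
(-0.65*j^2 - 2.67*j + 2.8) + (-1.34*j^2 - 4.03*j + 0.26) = -1.99*j^2 - 6.7*j + 3.06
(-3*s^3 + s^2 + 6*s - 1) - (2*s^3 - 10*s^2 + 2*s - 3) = -5*s^3 + 11*s^2 + 4*s + 2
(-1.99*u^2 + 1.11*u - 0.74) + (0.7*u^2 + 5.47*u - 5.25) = -1.29*u^2 + 6.58*u - 5.99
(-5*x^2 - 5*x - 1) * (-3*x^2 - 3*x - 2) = 15*x^4 + 30*x^3 + 28*x^2 + 13*x + 2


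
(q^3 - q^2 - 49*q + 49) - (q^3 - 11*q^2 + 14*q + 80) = 10*q^2 - 63*q - 31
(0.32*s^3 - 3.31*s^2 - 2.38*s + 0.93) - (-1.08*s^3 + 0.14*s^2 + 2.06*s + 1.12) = 1.4*s^3 - 3.45*s^2 - 4.44*s - 0.19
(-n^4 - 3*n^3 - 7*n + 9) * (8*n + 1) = -8*n^5 - 25*n^4 - 3*n^3 - 56*n^2 + 65*n + 9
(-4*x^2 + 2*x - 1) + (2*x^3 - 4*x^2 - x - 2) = 2*x^3 - 8*x^2 + x - 3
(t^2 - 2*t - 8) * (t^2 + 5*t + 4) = t^4 + 3*t^3 - 14*t^2 - 48*t - 32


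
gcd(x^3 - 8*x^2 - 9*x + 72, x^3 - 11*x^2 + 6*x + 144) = x^2 - 5*x - 24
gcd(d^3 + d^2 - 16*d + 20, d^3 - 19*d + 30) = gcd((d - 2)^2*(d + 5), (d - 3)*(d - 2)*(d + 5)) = d^2 + 3*d - 10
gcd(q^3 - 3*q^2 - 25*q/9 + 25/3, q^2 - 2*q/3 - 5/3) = q - 5/3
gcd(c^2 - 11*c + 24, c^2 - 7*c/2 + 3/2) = c - 3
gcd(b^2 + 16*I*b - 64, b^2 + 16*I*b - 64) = b^2 + 16*I*b - 64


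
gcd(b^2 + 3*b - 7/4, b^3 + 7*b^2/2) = b + 7/2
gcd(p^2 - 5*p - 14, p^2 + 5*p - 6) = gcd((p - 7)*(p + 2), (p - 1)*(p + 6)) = 1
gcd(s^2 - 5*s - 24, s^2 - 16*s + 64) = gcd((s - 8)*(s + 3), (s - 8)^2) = s - 8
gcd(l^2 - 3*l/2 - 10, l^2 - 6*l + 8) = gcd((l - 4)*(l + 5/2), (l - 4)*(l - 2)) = l - 4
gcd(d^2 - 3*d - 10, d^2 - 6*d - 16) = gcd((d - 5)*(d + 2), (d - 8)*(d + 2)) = d + 2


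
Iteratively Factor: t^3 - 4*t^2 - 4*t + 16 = (t + 2)*(t^2 - 6*t + 8) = (t - 4)*(t + 2)*(t - 2)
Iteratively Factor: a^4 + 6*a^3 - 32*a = (a + 4)*(a^3 + 2*a^2 - 8*a) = (a - 2)*(a + 4)*(a^2 + 4*a) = a*(a - 2)*(a + 4)*(a + 4)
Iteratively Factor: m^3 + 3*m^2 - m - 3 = (m + 3)*(m^2 - 1) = (m - 1)*(m + 3)*(m + 1)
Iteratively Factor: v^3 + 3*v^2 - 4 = (v + 2)*(v^2 + v - 2) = (v + 2)^2*(v - 1)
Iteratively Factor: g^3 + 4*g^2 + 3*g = (g + 1)*(g^2 + 3*g) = (g + 1)*(g + 3)*(g)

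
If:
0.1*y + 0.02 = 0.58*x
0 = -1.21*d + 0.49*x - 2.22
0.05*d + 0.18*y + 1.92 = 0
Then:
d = -2.52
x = -1.68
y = -9.97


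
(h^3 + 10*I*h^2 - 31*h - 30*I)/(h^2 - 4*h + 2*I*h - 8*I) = (h^2 + 8*I*h - 15)/(h - 4)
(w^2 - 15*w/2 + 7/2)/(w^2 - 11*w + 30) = (2*w^2 - 15*w + 7)/(2*(w^2 - 11*w + 30))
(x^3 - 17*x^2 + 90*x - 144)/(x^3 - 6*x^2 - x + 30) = (x^2 - 14*x + 48)/(x^2 - 3*x - 10)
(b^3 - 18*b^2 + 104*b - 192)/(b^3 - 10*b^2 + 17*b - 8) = (b^2 - 10*b + 24)/(b^2 - 2*b + 1)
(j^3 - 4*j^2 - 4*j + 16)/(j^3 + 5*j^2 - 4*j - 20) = (j - 4)/(j + 5)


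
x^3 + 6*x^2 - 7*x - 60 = (x - 3)*(x + 4)*(x + 5)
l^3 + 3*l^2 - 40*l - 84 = (l - 6)*(l + 2)*(l + 7)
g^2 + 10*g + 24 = (g + 4)*(g + 6)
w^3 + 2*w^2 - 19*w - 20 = (w - 4)*(w + 1)*(w + 5)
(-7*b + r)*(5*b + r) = -35*b^2 - 2*b*r + r^2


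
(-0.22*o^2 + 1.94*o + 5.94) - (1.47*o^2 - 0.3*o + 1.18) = -1.69*o^2 + 2.24*o + 4.76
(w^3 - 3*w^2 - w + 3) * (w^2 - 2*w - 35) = w^5 - 5*w^4 - 30*w^3 + 110*w^2 + 29*w - 105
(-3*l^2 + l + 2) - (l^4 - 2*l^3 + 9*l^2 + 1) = -l^4 + 2*l^3 - 12*l^2 + l + 1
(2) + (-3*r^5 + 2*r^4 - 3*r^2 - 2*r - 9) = -3*r^5 + 2*r^4 - 3*r^2 - 2*r - 7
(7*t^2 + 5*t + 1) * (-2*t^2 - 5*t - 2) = -14*t^4 - 45*t^3 - 41*t^2 - 15*t - 2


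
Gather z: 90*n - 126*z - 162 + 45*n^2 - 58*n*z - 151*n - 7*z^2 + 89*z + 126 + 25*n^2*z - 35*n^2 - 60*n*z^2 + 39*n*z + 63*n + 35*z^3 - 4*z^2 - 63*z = 10*n^2 + 2*n + 35*z^3 + z^2*(-60*n - 11) + z*(25*n^2 - 19*n - 100) - 36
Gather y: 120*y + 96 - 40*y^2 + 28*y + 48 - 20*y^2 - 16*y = -60*y^2 + 132*y + 144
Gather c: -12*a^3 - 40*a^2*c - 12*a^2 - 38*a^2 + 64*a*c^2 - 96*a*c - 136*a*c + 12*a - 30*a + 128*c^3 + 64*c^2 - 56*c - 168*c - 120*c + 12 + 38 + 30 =-12*a^3 - 50*a^2 - 18*a + 128*c^3 + c^2*(64*a + 64) + c*(-40*a^2 - 232*a - 344) + 80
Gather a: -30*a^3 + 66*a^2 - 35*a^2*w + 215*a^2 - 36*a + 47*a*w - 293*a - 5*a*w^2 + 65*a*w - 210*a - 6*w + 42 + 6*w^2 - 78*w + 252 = -30*a^3 + a^2*(281 - 35*w) + a*(-5*w^2 + 112*w - 539) + 6*w^2 - 84*w + 294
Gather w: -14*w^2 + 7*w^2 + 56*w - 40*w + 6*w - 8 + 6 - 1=-7*w^2 + 22*w - 3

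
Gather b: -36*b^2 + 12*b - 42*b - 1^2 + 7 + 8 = -36*b^2 - 30*b + 14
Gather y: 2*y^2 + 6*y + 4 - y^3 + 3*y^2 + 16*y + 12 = -y^3 + 5*y^2 + 22*y + 16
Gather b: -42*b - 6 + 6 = -42*b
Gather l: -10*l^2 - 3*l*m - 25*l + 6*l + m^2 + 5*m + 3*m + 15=-10*l^2 + l*(-3*m - 19) + m^2 + 8*m + 15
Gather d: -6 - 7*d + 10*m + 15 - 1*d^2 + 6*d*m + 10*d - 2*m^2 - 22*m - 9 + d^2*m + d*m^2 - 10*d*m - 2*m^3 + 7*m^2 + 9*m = d^2*(m - 1) + d*(m^2 - 4*m + 3) - 2*m^3 + 5*m^2 - 3*m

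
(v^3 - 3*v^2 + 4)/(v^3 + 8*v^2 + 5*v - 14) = (v^3 - 3*v^2 + 4)/(v^3 + 8*v^2 + 5*v - 14)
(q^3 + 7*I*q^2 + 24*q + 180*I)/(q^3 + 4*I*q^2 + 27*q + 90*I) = (q + 6*I)/(q + 3*I)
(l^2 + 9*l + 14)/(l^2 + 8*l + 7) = (l + 2)/(l + 1)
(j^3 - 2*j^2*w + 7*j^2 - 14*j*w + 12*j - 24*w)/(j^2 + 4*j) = j - 2*w + 3 - 6*w/j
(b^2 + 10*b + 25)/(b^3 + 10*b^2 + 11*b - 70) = (b + 5)/(b^2 + 5*b - 14)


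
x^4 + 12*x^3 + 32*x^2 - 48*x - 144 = (x - 2)*(x + 2)*(x + 6)^2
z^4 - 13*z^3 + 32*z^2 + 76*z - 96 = (z - 8)*(z - 6)*(z - 1)*(z + 2)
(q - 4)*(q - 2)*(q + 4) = q^3 - 2*q^2 - 16*q + 32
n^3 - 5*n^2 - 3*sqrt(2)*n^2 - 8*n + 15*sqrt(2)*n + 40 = (n - 5)*(n - 4*sqrt(2))*(n + sqrt(2))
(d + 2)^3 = d^3 + 6*d^2 + 12*d + 8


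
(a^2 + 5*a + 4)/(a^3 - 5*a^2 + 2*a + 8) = (a + 4)/(a^2 - 6*a + 8)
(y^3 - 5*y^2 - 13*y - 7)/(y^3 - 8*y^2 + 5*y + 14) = (y + 1)/(y - 2)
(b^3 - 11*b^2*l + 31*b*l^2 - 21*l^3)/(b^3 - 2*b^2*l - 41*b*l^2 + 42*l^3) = (b - 3*l)/(b + 6*l)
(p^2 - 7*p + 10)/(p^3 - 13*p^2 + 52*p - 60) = 1/(p - 6)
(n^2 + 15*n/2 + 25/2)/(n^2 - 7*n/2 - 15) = (n + 5)/(n - 6)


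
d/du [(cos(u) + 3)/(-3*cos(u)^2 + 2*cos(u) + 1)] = (-3*cos(u)^2 - 18*cos(u) + 5)*sin(u)/((cos(u) - 1)^2*(3*cos(u) + 1)^2)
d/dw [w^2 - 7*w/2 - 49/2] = 2*w - 7/2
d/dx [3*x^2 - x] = 6*x - 1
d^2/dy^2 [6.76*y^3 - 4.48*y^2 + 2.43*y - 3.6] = 40.56*y - 8.96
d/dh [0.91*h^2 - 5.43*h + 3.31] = 1.82*h - 5.43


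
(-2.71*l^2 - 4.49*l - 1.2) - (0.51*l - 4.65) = -2.71*l^2 - 5.0*l + 3.45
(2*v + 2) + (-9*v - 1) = 1 - 7*v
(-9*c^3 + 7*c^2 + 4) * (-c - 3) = 9*c^4 + 20*c^3 - 21*c^2 - 4*c - 12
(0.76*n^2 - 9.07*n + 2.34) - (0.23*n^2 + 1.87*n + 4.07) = 0.53*n^2 - 10.94*n - 1.73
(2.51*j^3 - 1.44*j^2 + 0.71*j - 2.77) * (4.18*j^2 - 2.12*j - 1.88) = 10.4918*j^5 - 11.3404*j^4 + 1.3018*j^3 - 10.3766*j^2 + 4.5376*j + 5.2076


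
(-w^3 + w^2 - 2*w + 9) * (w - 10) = -w^4 + 11*w^3 - 12*w^2 + 29*w - 90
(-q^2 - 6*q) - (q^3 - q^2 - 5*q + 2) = -q^3 - q - 2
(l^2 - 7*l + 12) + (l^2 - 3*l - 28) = 2*l^2 - 10*l - 16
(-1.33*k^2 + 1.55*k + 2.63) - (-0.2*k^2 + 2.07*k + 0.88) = -1.13*k^2 - 0.52*k + 1.75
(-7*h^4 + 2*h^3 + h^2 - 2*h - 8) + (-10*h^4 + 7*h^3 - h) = -17*h^4 + 9*h^3 + h^2 - 3*h - 8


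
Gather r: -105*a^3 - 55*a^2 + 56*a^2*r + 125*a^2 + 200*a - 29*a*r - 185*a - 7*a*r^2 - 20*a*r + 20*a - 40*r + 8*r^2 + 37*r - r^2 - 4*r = -105*a^3 + 70*a^2 + 35*a + r^2*(7 - 7*a) + r*(56*a^2 - 49*a - 7)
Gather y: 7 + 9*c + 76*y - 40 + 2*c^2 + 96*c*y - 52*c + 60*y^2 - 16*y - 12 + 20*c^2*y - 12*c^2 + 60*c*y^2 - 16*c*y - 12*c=-10*c^2 - 55*c + y^2*(60*c + 60) + y*(20*c^2 + 80*c + 60) - 45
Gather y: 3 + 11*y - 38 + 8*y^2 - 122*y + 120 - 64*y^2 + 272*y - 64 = -56*y^2 + 161*y + 21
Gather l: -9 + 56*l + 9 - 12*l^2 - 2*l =-12*l^2 + 54*l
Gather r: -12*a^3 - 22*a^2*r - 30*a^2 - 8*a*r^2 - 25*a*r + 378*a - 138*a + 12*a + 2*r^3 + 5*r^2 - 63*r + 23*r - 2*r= -12*a^3 - 30*a^2 + 252*a + 2*r^3 + r^2*(5 - 8*a) + r*(-22*a^2 - 25*a - 42)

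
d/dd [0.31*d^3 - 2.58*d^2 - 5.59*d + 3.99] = 0.93*d^2 - 5.16*d - 5.59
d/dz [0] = 0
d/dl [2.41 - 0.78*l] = -0.780000000000000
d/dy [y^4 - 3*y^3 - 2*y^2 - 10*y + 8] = 4*y^3 - 9*y^2 - 4*y - 10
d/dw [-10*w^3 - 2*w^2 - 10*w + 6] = -30*w^2 - 4*w - 10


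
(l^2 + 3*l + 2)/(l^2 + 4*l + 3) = (l + 2)/(l + 3)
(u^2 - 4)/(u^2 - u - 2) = (u + 2)/(u + 1)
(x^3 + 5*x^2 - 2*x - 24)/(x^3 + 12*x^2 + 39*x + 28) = (x^2 + x - 6)/(x^2 + 8*x + 7)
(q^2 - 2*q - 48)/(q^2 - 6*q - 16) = (q + 6)/(q + 2)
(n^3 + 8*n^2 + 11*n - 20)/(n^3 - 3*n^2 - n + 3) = (n^2 + 9*n + 20)/(n^2 - 2*n - 3)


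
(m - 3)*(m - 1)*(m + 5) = m^3 + m^2 - 17*m + 15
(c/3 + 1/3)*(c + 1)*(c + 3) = c^3/3 + 5*c^2/3 + 7*c/3 + 1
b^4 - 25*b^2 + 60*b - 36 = (b - 3)*(b - 2)*(b - 1)*(b + 6)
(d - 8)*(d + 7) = d^2 - d - 56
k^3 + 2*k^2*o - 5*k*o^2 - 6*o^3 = (k - 2*o)*(k + o)*(k + 3*o)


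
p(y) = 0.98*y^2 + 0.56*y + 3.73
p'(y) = 1.96*y + 0.56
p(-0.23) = 3.65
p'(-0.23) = 0.11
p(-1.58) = 5.29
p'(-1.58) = -2.54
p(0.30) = 3.99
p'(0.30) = 1.15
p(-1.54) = 5.19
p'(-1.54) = -2.46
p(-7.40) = 53.25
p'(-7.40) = -13.94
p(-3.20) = 11.97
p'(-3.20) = -5.71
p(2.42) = 10.82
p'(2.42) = 5.30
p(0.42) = 4.14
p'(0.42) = 1.38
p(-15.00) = 215.83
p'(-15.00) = -28.84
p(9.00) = 88.15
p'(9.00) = 18.20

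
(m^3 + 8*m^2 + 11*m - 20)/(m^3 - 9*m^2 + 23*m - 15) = (m^2 + 9*m + 20)/(m^2 - 8*m + 15)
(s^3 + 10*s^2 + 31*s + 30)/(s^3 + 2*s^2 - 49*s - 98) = (s^2 + 8*s + 15)/(s^2 - 49)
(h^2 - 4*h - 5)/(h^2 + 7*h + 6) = (h - 5)/(h + 6)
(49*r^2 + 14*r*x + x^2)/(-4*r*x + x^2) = (49*r^2 + 14*r*x + x^2)/(x*(-4*r + x))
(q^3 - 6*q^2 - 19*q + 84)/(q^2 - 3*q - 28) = q - 3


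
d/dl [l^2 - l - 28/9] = 2*l - 1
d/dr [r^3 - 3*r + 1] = 3*r^2 - 3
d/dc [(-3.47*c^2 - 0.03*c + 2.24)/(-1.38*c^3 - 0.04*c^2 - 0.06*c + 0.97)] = (-4.7886*c^4 - 0.0828*c^3 + 9.4806*c^2 - 6.5526*c + 0.1053)/(1.9044*c^6 + 0.1104*c^5 + 0.1672*c^4 - 2.6724*c^3 - 0.074*c^2 - 0.1164*c + 0.9409)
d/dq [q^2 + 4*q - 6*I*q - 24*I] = 2*q + 4 - 6*I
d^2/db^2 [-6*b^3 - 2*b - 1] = -36*b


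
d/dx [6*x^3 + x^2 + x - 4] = 18*x^2 + 2*x + 1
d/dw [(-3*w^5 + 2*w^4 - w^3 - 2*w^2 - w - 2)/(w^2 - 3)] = (-9*w^6 + 4*w^5 + 44*w^4 - 24*w^3 + 10*w^2 + 16*w + 3)/(w^4 - 6*w^2 + 9)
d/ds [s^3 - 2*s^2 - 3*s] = 3*s^2 - 4*s - 3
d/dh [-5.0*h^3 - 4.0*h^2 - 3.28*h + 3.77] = -15.0*h^2 - 8.0*h - 3.28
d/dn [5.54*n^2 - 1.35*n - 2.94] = 11.08*n - 1.35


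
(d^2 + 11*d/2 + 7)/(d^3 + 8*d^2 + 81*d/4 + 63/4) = 2*(d + 2)/(2*d^2 + 9*d + 9)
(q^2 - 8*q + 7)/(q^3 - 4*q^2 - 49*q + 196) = (q - 1)/(q^2 + 3*q - 28)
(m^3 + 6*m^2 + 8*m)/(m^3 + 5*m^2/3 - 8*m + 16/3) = 3*m*(m + 2)/(3*m^2 - 7*m + 4)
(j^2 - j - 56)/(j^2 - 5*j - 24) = (j + 7)/(j + 3)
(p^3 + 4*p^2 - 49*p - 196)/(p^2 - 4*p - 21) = (p^2 + 11*p + 28)/(p + 3)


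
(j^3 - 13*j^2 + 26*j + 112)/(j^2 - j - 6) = (j^2 - 15*j + 56)/(j - 3)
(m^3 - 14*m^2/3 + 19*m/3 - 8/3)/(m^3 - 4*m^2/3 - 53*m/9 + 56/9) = 3*(m - 1)/(3*m + 7)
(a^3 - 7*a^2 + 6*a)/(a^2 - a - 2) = a*(-a^2 + 7*a - 6)/(-a^2 + a + 2)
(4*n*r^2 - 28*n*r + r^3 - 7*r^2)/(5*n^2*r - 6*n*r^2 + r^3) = (4*n*r - 28*n + r^2 - 7*r)/(5*n^2 - 6*n*r + r^2)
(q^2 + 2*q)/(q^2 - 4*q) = (q + 2)/(q - 4)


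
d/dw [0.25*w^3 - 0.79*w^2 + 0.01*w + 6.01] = 0.75*w^2 - 1.58*w + 0.01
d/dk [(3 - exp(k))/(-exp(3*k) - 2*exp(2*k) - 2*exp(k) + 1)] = (-2*exp(3*k) + 7*exp(2*k) + 12*exp(k) + 5)*exp(k)/(exp(6*k) + 4*exp(5*k) + 8*exp(4*k) + 6*exp(3*k) - 4*exp(k) + 1)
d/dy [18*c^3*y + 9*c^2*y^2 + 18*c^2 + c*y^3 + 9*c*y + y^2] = 18*c^3 + 18*c^2*y + 3*c*y^2 + 9*c + 2*y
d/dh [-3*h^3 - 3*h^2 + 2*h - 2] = -9*h^2 - 6*h + 2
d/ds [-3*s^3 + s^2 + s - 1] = -9*s^2 + 2*s + 1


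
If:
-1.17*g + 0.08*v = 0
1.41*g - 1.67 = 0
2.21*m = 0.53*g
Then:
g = 1.18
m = 0.28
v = 17.32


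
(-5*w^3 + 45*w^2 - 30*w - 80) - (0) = -5*w^3 + 45*w^2 - 30*w - 80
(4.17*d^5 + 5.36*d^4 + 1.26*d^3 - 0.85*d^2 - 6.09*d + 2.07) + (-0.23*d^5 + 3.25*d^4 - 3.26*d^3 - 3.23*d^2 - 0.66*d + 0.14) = 3.94*d^5 + 8.61*d^4 - 2.0*d^3 - 4.08*d^2 - 6.75*d + 2.21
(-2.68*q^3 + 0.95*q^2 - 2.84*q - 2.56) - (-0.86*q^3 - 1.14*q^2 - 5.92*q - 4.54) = -1.82*q^3 + 2.09*q^2 + 3.08*q + 1.98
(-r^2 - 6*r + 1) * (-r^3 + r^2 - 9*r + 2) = r^5 + 5*r^4 + 2*r^3 + 53*r^2 - 21*r + 2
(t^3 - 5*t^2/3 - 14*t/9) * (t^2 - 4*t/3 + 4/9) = t^5 - 3*t^4 + 10*t^3/9 + 4*t^2/3 - 56*t/81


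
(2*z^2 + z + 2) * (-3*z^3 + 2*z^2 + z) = -6*z^5 + z^4 - 2*z^3 + 5*z^2 + 2*z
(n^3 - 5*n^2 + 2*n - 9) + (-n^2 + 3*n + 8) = n^3 - 6*n^2 + 5*n - 1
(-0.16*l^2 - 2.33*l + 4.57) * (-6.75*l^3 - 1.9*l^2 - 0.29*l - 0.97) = 1.08*l^5 + 16.0315*l^4 - 26.3741*l^3 - 7.8521*l^2 + 0.9348*l - 4.4329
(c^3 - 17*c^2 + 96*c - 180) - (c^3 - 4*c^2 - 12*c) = -13*c^2 + 108*c - 180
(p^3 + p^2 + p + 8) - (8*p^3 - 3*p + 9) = -7*p^3 + p^2 + 4*p - 1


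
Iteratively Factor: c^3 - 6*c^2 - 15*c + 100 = (c - 5)*(c^2 - c - 20) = (c - 5)*(c + 4)*(c - 5)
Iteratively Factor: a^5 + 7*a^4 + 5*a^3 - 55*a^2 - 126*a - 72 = (a + 3)*(a^4 + 4*a^3 - 7*a^2 - 34*a - 24) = (a - 3)*(a + 3)*(a^3 + 7*a^2 + 14*a + 8) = (a - 3)*(a + 2)*(a + 3)*(a^2 + 5*a + 4) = (a - 3)*(a + 1)*(a + 2)*(a + 3)*(a + 4)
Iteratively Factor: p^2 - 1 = (p - 1)*(p + 1)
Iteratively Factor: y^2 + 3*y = (y)*(y + 3)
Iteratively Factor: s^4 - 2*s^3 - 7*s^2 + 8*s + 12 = (s - 2)*(s^3 - 7*s - 6) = (s - 2)*(s + 2)*(s^2 - 2*s - 3) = (s - 3)*(s - 2)*(s + 2)*(s + 1)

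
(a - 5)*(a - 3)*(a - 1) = a^3 - 9*a^2 + 23*a - 15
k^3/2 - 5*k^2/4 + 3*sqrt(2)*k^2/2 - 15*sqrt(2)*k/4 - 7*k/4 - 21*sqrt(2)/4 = (k/2 + 1/2)*(k - 7/2)*(k + 3*sqrt(2))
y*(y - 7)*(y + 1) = y^3 - 6*y^2 - 7*y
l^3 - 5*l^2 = l^2*(l - 5)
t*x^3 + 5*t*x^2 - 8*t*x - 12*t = (x - 2)*(x + 6)*(t*x + t)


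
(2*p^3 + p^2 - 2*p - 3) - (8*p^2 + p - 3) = 2*p^3 - 7*p^2 - 3*p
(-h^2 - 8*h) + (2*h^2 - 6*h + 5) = h^2 - 14*h + 5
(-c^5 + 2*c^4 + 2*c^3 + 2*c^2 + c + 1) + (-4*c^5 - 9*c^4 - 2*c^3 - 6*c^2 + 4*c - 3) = -5*c^5 - 7*c^4 - 4*c^2 + 5*c - 2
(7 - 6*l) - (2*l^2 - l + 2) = -2*l^2 - 5*l + 5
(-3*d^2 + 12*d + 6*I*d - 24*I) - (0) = -3*d^2 + 12*d + 6*I*d - 24*I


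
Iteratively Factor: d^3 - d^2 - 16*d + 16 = (d - 1)*(d^2 - 16) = (d - 1)*(d + 4)*(d - 4)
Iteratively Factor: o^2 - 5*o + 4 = (o - 1)*(o - 4)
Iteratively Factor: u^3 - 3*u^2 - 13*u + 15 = (u + 3)*(u^2 - 6*u + 5) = (u - 1)*(u + 3)*(u - 5)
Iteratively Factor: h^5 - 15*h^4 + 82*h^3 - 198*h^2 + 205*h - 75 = (h - 1)*(h^4 - 14*h^3 + 68*h^2 - 130*h + 75) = (h - 5)*(h - 1)*(h^3 - 9*h^2 + 23*h - 15) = (h - 5)*(h - 3)*(h - 1)*(h^2 - 6*h + 5) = (h - 5)*(h - 3)*(h - 1)^2*(h - 5)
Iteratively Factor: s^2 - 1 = (s - 1)*(s + 1)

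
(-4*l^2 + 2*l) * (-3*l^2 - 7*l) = 12*l^4 + 22*l^3 - 14*l^2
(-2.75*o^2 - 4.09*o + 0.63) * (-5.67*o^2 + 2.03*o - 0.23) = 15.5925*o^4 + 17.6078*o^3 - 11.2423*o^2 + 2.2196*o - 0.1449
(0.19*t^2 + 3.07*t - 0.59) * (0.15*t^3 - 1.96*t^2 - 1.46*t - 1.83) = 0.0285*t^5 + 0.0881*t^4 - 6.3831*t^3 - 3.6735*t^2 - 4.7567*t + 1.0797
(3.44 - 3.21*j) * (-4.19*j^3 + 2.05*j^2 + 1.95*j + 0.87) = 13.4499*j^4 - 20.9941*j^3 + 0.7925*j^2 + 3.9153*j + 2.9928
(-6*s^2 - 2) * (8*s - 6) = -48*s^3 + 36*s^2 - 16*s + 12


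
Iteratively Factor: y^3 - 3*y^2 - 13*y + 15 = (y - 1)*(y^2 - 2*y - 15) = (y - 5)*(y - 1)*(y + 3)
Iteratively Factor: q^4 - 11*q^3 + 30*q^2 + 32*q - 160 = (q - 4)*(q^3 - 7*q^2 + 2*q + 40) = (q - 4)*(q + 2)*(q^2 - 9*q + 20) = (q - 4)^2*(q + 2)*(q - 5)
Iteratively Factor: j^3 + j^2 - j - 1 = (j + 1)*(j^2 - 1) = (j + 1)^2*(j - 1)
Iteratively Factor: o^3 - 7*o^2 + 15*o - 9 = (o - 3)*(o^2 - 4*o + 3) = (o - 3)*(o - 1)*(o - 3)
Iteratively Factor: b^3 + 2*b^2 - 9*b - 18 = (b - 3)*(b^2 + 5*b + 6) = (b - 3)*(b + 3)*(b + 2)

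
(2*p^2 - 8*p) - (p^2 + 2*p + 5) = p^2 - 10*p - 5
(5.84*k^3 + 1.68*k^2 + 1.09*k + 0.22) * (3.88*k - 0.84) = 22.6592*k^4 + 1.6128*k^3 + 2.818*k^2 - 0.0620000000000001*k - 0.1848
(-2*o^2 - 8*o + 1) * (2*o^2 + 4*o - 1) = -4*o^4 - 24*o^3 - 28*o^2 + 12*o - 1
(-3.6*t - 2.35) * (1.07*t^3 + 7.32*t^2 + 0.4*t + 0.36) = -3.852*t^4 - 28.8665*t^3 - 18.642*t^2 - 2.236*t - 0.846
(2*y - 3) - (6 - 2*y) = 4*y - 9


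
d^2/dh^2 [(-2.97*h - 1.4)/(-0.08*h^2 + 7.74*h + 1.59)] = ((45.7516 - 1.4256*h)*(-0.08*h^2 + 7.74*h + 1.59) - (0.16*h - 7.74)*(0.32*h - 15.48)*(2.97*h + 1.4))/(-0.08*h^2 + 7.74*h + 1.59)^3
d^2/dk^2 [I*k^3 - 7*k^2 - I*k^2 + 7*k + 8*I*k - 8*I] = 6*I*k - 14 - 2*I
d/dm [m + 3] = 1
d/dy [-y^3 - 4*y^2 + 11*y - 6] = -3*y^2 - 8*y + 11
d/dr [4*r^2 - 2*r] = 8*r - 2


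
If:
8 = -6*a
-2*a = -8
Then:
No Solution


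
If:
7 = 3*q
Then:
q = 7/3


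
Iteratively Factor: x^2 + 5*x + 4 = (x + 1)*(x + 4)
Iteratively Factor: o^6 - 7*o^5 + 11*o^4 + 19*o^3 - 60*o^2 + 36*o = (o + 2)*(o^5 - 9*o^4 + 29*o^3 - 39*o^2 + 18*o) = (o - 3)*(o + 2)*(o^4 - 6*o^3 + 11*o^2 - 6*o) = o*(o - 3)*(o + 2)*(o^3 - 6*o^2 + 11*o - 6) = o*(o - 3)*(o - 1)*(o + 2)*(o^2 - 5*o + 6) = o*(o - 3)^2*(o - 1)*(o + 2)*(o - 2)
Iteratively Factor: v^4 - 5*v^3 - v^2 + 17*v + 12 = (v - 3)*(v^3 - 2*v^2 - 7*v - 4) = (v - 3)*(v + 1)*(v^2 - 3*v - 4) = (v - 3)*(v + 1)^2*(v - 4)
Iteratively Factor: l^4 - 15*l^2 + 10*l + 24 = (l - 3)*(l^3 + 3*l^2 - 6*l - 8) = (l - 3)*(l + 4)*(l^2 - l - 2) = (l - 3)*(l + 1)*(l + 4)*(l - 2)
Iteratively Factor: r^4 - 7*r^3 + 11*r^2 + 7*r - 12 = (r - 3)*(r^3 - 4*r^2 - r + 4) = (r - 3)*(r + 1)*(r^2 - 5*r + 4) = (r - 4)*(r - 3)*(r + 1)*(r - 1)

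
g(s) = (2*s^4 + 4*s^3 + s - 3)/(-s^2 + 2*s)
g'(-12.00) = 40.17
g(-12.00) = -205.62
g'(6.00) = -29.99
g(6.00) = -144.12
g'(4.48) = -20.72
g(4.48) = -105.02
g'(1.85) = 1385.04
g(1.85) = 171.54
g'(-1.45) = 1.16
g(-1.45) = 1.56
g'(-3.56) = 7.38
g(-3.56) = -6.78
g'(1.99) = 314984.42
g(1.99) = 3109.41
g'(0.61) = 9.89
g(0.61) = -1.42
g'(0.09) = 185.46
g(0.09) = -16.91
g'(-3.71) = 7.92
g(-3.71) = -7.93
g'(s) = (2*s - 2)*(2*s^4 + 4*s^3 + s - 3)/(-s^2 + 2*s)^2 + (8*s^3 + 12*s^2 + 1)/(-s^2 + 2*s) = (-4*s^5 + 8*s^4 + 16*s^3 + s^2 - 6*s + 6)/(s^2*(s^2 - 4*s + 4))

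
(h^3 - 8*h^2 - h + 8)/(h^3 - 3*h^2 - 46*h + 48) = (h + 1)/(h + 6)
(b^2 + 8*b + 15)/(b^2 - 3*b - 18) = (b + 5)/(b - 6)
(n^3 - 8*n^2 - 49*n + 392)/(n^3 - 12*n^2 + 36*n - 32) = (n^2 - 49)/(n^2 - 4*n + 4)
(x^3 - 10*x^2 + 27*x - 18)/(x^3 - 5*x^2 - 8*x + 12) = (x - 3)/(x + 2)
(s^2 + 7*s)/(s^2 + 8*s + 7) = s/(s + 1)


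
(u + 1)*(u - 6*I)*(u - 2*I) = u^3 + u^2 - 8*I*u^2 - 12*u - 8*I*u - 12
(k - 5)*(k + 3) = k^2 - 2*k - 15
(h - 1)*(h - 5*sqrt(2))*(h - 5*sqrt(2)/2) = h^3 - 15*sqrt(2)*h^2/2 - h^2 + 15*sqrt(2)*h/2 + 25*h - 25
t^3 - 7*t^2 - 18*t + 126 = (t - 7)*(t - 3*sqrt(2))*(t + 3*sqrt(2))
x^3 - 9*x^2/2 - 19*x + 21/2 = (x - 7)*(x - 1/2)*(x + 3)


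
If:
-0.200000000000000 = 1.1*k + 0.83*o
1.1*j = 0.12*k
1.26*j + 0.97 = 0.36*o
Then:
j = -0.19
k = -1.72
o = 2.04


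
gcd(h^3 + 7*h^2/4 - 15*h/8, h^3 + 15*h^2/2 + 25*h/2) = h^2 + 5*h/2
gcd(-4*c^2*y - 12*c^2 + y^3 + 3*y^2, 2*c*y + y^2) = 2*c + y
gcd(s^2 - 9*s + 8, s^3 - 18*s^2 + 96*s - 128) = s - 8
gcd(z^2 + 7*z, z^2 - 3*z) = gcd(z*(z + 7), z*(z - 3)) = z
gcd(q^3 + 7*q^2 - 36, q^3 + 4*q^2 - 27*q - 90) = q^2 + 9*q + 18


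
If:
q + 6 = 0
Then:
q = -6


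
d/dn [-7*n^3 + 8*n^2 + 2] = n*(16 - 21*n)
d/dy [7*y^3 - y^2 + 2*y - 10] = 21*y^2 - 2*y + 2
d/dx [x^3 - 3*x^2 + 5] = 3*x*(x - 2)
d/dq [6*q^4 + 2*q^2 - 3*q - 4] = 24*q^3 + 4*q - 3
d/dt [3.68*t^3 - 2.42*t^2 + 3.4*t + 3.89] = 11.04*t^2 - 4.84*t + 3.4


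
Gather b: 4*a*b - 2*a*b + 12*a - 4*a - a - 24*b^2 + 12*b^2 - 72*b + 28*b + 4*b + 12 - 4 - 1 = 7*a - 12*b^2 + b*(2*a - 40) + 7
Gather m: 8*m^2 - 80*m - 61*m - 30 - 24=8*m^2 - 141*m - 54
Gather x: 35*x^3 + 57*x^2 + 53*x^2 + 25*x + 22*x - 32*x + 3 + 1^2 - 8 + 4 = 35*x^3 + 110*x^2 + 15*x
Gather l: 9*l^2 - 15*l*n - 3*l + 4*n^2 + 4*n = 9*l^2 + l*(-15*n - 3) + 4*n^2 + 4*n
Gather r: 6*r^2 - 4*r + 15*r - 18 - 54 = 6*r^2 + 11*r - 72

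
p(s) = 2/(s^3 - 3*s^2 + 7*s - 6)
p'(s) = 2*(-3*s^2 + 6*s - 7)/(s^3 - 3*s^2 + 7*s - 6)^2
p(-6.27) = -0.00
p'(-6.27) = -0.00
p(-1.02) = -0.12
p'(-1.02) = -0.11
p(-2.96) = -0.03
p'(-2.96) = -0.02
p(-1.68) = -0.06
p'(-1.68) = -0.05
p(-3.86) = -0.01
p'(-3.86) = -0.01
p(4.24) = 0.04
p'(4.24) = -0.03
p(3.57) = 0.08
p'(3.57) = -0.07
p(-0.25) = -0.25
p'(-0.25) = -0.27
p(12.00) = 0.00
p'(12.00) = 0.00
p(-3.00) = -0.02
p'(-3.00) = -0.02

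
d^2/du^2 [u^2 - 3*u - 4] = 2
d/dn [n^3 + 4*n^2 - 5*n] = 3*n^2 + 8*n - 5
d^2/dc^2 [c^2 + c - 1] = 2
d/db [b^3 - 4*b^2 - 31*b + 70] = 3*b^2 - 8*b - 31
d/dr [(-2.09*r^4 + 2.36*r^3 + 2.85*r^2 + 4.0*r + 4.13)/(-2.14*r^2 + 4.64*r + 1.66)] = (8.9452*r^5 - 34.1432*r^4 + 8.0232*r^3 + 33.5368*r^2 + 27.1384*r - 12.5232)/(4.5796*r^4 - 19.8592*r^3 + 14.4248*r^2 + 15.4048*r + 2.7556)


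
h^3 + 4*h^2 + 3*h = h*(h + 1)*(h + 3)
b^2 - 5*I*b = b*(b - 5*I)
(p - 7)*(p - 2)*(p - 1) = p^3 - 10*p^2 + 23*p - 14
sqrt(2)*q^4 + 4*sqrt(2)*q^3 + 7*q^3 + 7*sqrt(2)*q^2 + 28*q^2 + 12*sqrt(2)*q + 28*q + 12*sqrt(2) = (q + 2)^2*(q + 3*sqrt(2))*(sqrt(2)*q + 1)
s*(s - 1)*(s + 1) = s^3 - s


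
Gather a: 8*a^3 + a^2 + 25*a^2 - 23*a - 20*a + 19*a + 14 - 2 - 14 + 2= 8*a^3 + 26*a^2 - 24*a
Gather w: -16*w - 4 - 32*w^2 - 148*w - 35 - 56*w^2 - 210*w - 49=-88*w^2 - 374*w - 88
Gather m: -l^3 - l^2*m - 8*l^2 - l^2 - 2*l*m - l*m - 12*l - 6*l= -l^3 - 9*l^2 - 18*l + m*(-l^2 - 3*l)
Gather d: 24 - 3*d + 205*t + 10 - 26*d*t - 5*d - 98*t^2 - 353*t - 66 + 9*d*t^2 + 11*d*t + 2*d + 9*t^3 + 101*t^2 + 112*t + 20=d*(9*t^2 - 15*t - 6) + 9*t^3 + 3*t^2 - 36*t - 12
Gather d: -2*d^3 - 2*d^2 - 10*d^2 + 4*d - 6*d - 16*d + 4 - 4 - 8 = -2*d^3 - 12*d^2 - 18*d - 8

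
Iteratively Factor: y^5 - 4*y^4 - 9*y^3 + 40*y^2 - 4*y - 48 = (y - 2)*(y^4 - 2*y^3 - 13*y^2 + 14*y + 24) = (y - 2)*(y + 1)*(y^3 - 3*y^2 - 10*y + 24) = (y - 2)^2*(y + 1)*(y^2 - y - 12) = (y - 2)^2*(y + 1)*(y + 3)*(y - 4)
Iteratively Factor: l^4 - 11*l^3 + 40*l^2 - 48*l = (l)*(l^3 - 11*l^2 + 40*l - 48) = l*(l - 4)*(l^2 - 7*l + 12) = l*(l - 4)*(l - 3)*(l - 4)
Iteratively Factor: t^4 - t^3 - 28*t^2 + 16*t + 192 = (t - 4)*(t^3 + 3*t^2 - 16*t - 48) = (t - 4)*(t + 4)*(t^2 - t - 12) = (t - 4)^2*(t + 4)*(t + 3)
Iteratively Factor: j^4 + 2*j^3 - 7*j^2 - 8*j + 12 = (j - 1)*(j^3 + 3*j^2 - 4*j - 12) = (j - 1)*(j + 3)*(j^2 - 4) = (j - 2)*(j - 1)*(j + 3)*(j + 2)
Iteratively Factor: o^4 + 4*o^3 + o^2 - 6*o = (o)*(o^3 + 4*o^2 + o - 6) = o*(o + 2)*(o^2 + 2*o - 3) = o*(o + 2)*(o + 3)*(o - 1)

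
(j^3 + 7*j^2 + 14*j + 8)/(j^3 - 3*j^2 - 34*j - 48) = (j^2 + 5*j + 4)/(j^2 - 5*j - 24)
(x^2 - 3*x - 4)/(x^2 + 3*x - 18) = (x^2 - 3*x - 4)/(x^2 + 3*x - 18)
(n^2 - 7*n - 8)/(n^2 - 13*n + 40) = (n + 1)/(n - 5)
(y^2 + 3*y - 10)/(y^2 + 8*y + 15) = (y - 2)/(y + 3)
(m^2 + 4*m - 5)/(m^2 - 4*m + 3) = (m + 5)/(m - 3)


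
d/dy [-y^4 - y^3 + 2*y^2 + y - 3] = -4*y^3 - 3*y^2 + 4*y + 1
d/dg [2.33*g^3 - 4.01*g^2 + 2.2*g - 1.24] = 6.99*g^2 - 8.02*g + 2.2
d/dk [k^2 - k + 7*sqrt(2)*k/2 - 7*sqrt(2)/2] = 2*k - 1 + 7*sqrt(2)/2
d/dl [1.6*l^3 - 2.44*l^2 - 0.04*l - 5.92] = 4.8*l^2 - 4.88*l - 0.04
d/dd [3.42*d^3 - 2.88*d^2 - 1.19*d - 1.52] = 10.26*d^2 - 5.76*d - 1.19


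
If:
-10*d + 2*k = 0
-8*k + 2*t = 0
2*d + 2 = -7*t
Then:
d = -1/71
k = -5/71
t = -20/71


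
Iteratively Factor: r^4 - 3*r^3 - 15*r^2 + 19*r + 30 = (r + 3)*(r^3 - 6*r^2 + 3*r + 10) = (r - 5)*(r + 3)*(r^2 - r - 2) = (r - 5)*(r + 1)*(r + 3)*(r - 2)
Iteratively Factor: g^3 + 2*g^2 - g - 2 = (g + 2)*(g^2 - 1) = (g - 1)*(g + 2)*(g + 1)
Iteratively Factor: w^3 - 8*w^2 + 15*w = (w)*(w^2 - 8*w + 15) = w*(w - 5)*(w - 3)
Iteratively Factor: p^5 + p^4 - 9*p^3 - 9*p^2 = (p + 3)*(p^4 - 2*p^3 - 3*p^2) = (p - 3)*(p + 3)*(p^3 + p^2) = (p - 3)*(p + 1)*(p + 3)*(p^2) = p*(p - 3)*(p + 1)*(p + 3)*(p)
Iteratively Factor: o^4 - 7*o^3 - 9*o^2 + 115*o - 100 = (o - 5)*(o^3 - 2*o^2 - 19*o + 20) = (o - 5)*(o - 1)*(o^2 - o - 20) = (o - 5)^2*(o - 1)*(o + 4)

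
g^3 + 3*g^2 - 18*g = g*(g - 3)*(g + 6)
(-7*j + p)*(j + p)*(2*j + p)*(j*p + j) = -14*j^4*p - 14*j^4 - 19*j^3*p^2 - 19*j^3*p - 4*j^2*p^3 - 4*j^2*p^2 + j*p^4 + j*p^3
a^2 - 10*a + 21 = (a - 7)*(a - 3)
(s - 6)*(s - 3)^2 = s^3 - 12*s^2 + 45*s - 54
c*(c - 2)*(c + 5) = c^3 + 3*c^2 - 10*c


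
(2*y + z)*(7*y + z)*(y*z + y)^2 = 14*y^4*z^2 + 28*y^4*z + 14*y^4 + 9*y^3*z^3 + 18*y^3*z^2 + 9*y^3*z + y^2*z^4 + 2*y^2*z^3 + y^2*z^2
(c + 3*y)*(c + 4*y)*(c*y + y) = c^3*y + 7*c^2*y^2 + c^2*y + 12*c*y^3 + 7*c*y^2 + 12*y^3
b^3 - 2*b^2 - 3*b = b*(b - 3)*(b + 1)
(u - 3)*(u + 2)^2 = u^3 + u^2 - 8*u - 12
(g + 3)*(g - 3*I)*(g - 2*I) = g^3 + 3*g^2 - 5*I*g^2 - 6*g - 15*I*g - 18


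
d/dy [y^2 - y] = 2*y - 1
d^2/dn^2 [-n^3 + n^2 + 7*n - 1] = 2 - 6*n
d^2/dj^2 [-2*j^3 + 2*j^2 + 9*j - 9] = 4 - 12*j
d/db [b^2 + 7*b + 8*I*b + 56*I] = 2*b + 7 + 8*I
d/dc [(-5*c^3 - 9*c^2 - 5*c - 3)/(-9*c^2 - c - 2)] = (45*c^4 + 10*c^3 - 6*c^2 - 18*c + 7)/(81*c^4 + 18*c^3 + 37*c^2 + 4*c + 4)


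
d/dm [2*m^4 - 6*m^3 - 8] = m^2*(8*m - 18)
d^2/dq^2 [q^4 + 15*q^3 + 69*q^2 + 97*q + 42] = 12*q^2 + 90*q + 138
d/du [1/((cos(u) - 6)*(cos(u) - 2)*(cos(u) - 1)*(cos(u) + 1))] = 2*(2*cos(u)^3 - 12*cos(u)^2 + 11*cos(u) + 4)/((cos(u) - 6)^2*(cos(u) - 2)^2*sin(u)^3)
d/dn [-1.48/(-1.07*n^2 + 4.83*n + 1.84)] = (7.1484 - 3.1672*n)/(-1.07*n^2 + 4.83*n + 1.84)^2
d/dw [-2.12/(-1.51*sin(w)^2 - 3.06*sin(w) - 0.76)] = -(6.4024*sin(w) + 6.4872)*cos(w)/(1.51*sin(w)^2 + 3.06*sin(w) + 0.76)^2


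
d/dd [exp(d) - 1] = exp(d)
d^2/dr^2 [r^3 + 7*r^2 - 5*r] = 6*r + 14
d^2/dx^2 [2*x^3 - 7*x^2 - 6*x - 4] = 12*x - 14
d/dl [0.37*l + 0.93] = 0.370000000000000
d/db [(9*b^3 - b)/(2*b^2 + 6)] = (9*b^4 + 82*b^2 - 3)/(2*(b^4 + 6*b^2 + 9))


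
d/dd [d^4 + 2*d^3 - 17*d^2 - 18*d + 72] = 4*d^3 + 6*d^2 - 34*d - 18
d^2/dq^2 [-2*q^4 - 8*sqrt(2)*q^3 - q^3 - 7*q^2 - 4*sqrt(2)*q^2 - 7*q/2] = -24*q^2 - 48*sqrt(2)*q - 6*q - 14 - 8*sqrt(2)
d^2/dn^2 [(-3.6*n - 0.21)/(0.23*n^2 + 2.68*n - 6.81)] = (-(0.46*n + 2.68)*(0.92*n + 5.36)*(3.6*n + 0.21) + (4.968*n + 19.3926)*(0.23*n^2 + 2.68*n - 6.81))/(0.23*n^2 + 2.68*n - 6.81)^3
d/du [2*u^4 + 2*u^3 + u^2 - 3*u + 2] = 8*u^3 + 6*u^2 + 2*u - 3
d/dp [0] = 0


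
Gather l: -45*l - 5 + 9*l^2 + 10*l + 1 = 9*l^2 - 35*l - 4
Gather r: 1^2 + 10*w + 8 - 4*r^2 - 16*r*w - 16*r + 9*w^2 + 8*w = -4*r^2 + r*(-16*w - 16) + 9*w^2 + 18*w + 9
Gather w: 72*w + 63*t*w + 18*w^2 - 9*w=18*w^2 + w*(63*t + 63)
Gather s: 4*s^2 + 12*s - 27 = 4*s^2 + 12*s - 27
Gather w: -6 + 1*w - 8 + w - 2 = 2*w - 16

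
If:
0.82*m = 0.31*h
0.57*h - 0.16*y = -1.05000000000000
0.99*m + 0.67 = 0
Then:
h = -1.79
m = -0.68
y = 0.19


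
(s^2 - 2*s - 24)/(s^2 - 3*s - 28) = (s - 6)/(s - 7)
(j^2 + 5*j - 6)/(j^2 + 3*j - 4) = (j + 6)/(j + 4)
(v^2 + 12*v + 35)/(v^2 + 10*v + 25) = (v + 7)/(v + 5)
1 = 1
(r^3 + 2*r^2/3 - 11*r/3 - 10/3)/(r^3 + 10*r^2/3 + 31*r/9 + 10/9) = 3*(r - 2)/(3*r + 2)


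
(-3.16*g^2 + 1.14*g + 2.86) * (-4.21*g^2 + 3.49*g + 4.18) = 13.3036*g^4 - 15.8278*g^3 - 21.2708*g^2 + 14.7466*g + 11.9548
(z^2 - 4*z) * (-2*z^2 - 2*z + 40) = -2*z^4 + 6*z^3 + 48*z^2 - 160*z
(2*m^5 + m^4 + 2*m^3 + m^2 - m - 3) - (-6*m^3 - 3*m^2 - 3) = 2*m^5 + m^4 + 8*m^3 + 4*m^2 - m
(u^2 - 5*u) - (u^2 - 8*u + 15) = 3*u - 15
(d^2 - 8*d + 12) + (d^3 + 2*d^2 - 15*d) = d^3 + 3*d^2 - 23*d + 12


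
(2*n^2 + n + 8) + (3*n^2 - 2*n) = 5*n^2 - n + 8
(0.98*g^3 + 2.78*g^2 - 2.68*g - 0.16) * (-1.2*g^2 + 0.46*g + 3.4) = -1.176*g^5 - 2.8852*g^4 + 7.8268*g^3 + 8.4112*g^2 - 9.1856*g - 0.544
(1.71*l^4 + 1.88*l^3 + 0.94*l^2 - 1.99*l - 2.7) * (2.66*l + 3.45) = 4.5486*l^5 + 10.9003*l^4 + 8.9864*l^3 - 2.0504*l^2 - 14.0475*l - 9.315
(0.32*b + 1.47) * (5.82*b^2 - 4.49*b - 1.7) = 1.8624*b^3 + 7.1186*b^2 - 7.1443*b - 2.499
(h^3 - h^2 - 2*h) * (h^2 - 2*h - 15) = h^5 - 3*h^4 - 15*h^3 + 19*h^2 + 30*h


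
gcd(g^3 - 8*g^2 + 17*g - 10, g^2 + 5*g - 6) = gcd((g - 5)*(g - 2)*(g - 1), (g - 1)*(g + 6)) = g - 1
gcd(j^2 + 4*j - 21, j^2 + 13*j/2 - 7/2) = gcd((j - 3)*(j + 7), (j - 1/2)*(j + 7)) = j + 7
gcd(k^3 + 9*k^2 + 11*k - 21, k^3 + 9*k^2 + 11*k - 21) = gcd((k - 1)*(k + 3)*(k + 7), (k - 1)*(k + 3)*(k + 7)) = k^3 + 9*k^2 + 11*k - 21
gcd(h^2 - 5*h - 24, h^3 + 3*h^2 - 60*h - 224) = h - 8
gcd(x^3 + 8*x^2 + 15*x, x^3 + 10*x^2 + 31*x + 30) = x^2 + 8*x + 15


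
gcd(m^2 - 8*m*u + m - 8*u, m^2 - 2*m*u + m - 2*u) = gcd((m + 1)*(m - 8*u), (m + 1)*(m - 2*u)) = m + 1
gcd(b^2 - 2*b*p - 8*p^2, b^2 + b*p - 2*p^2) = b + 2*p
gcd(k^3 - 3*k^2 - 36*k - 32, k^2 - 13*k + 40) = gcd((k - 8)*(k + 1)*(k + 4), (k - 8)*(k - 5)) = k - 8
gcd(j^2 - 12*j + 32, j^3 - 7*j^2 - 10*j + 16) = j - 8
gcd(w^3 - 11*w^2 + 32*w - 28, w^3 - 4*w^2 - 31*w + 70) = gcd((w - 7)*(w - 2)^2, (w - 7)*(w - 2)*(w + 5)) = w^2 - 9*w + 14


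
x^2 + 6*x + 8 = (x + 2)*(x + 4)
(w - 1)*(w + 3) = w^2 + 2*w - 3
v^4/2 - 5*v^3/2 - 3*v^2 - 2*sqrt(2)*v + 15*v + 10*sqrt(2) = (v/2 + sqrt(2)/2)*(v - 5)*(v - 2*sqrt(2))*(v + sqrt(2))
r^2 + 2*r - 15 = (r - 3)*(r + 5)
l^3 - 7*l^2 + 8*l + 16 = (l - 4)^2*(l + 1)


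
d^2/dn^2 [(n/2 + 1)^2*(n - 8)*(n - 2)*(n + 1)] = 5*n^3 - 15*n^2 - 39*n + 2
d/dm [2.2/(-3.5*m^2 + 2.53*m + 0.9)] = (15.4*m - 5.566)/(-3.5*m^2 + 2.53*m + 0.9)^2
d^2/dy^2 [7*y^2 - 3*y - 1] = 14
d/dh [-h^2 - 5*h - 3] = -2*h - 5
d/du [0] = 0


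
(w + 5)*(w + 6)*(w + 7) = w^3 + 18*w^2 + 107*w + 210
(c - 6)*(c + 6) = c^2 - 36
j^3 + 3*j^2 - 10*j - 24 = (j - 3)*(j + 2)*(j + 4)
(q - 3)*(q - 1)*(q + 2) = q^3 - 2*q^2 - 5*q + 6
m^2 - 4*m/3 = m*(m - 4/3)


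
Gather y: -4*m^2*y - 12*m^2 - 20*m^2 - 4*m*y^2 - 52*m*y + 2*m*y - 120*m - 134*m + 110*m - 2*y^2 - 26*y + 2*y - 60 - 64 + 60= -32*m^2 - 144*m + y^2*(-4*m - 2) + y*(-4*m^2 - 50*m - 24) - 64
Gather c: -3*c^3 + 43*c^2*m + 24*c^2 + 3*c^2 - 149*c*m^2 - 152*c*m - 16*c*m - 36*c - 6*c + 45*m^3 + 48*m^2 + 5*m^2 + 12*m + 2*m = -3*c^3 + c^2*(43*m + 27) + c*(-149*m^2 - 168*m - 42) + 45*m^3 + 53*m^2 + 14*m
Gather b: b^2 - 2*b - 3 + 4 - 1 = b^2 - 2*b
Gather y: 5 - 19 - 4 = -18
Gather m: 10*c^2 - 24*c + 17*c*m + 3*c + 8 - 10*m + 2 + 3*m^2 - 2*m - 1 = 10*c^2 - 21*c + 3*m^2 + m*(17*c - 12) + 9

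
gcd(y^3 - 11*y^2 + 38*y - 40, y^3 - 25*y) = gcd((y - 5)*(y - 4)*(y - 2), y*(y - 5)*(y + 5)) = y - 5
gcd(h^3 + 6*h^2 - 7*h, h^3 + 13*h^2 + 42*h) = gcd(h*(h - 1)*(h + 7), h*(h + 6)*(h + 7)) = h^2 + 7*h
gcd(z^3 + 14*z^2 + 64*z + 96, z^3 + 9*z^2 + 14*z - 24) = z^2 + 10*z + 24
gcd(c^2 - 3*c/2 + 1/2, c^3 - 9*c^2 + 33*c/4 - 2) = c - 1/2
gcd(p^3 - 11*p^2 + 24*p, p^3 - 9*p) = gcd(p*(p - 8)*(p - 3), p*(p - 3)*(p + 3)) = p^2 - 3*p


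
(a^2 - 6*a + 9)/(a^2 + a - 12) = (a - 3)/(a + 4)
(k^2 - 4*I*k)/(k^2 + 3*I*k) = (k - 4*I)/(k + 3*I)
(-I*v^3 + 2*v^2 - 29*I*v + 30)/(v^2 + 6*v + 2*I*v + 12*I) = (-I*v^3 + 2*v^2 - 29*I*v + 30)/(v^2 + 2*v*(3 + I) + 12*I)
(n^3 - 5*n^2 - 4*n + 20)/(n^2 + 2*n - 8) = (n^2 - 3*n - 10)/(n + 4)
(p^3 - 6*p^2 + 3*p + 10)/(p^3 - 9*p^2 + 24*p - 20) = (p + 1)/(p - 2)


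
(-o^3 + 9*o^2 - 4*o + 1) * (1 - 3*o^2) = 3*o^5 - 27*o^4 + 11*o^3 + 6*o^2 - 4*o + 1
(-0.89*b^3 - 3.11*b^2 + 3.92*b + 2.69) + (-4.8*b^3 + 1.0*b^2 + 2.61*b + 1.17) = -5.69*b^3 - 2.11*b^2 + 6.53*b + 3.86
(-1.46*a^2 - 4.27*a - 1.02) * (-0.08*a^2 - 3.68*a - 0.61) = 0.1168*a^4 + 5.7144*a^3 + 16.6858*a^2 + 6.3583*a + 0.6222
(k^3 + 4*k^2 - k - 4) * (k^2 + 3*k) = k^5 + 7*k^4 + 11*k^3 - 7*k^2 - 12*k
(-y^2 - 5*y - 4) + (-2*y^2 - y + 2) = -3*y^2 - 6*y - 2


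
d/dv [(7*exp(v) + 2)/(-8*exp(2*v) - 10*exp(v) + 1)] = (56*exp(2*v) + 32*exp(v) + 27)*exp(v)/(64*exp(4*v) + 160*exp(3*v) + 84*exp(2*v) - 20*exp(v) + 1)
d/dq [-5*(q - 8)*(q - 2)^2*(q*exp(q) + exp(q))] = 5*(-q^4 + 7*q^3 + 9*q^2 - 52*q + 28)*exp(q)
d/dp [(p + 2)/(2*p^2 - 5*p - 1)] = (2*p^2 - 5*p - (p + 2)*(4*p - 5) - 1)/(-2*p^2 + 5*p + 1)^2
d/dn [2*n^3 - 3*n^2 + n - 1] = 6*n^2 - 6*n + 1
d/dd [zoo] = 0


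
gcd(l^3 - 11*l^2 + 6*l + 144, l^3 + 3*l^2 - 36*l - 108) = l^2 - 3*l - 18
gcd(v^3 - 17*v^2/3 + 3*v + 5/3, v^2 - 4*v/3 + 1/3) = v - 1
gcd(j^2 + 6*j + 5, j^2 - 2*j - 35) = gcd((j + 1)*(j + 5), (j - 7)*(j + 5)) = j + 5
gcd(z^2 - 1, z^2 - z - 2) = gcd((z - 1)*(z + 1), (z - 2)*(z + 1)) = z + 1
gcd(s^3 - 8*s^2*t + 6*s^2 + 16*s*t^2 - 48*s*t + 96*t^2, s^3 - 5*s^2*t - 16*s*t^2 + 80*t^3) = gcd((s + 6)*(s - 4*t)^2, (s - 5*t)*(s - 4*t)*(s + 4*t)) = s - 4*t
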